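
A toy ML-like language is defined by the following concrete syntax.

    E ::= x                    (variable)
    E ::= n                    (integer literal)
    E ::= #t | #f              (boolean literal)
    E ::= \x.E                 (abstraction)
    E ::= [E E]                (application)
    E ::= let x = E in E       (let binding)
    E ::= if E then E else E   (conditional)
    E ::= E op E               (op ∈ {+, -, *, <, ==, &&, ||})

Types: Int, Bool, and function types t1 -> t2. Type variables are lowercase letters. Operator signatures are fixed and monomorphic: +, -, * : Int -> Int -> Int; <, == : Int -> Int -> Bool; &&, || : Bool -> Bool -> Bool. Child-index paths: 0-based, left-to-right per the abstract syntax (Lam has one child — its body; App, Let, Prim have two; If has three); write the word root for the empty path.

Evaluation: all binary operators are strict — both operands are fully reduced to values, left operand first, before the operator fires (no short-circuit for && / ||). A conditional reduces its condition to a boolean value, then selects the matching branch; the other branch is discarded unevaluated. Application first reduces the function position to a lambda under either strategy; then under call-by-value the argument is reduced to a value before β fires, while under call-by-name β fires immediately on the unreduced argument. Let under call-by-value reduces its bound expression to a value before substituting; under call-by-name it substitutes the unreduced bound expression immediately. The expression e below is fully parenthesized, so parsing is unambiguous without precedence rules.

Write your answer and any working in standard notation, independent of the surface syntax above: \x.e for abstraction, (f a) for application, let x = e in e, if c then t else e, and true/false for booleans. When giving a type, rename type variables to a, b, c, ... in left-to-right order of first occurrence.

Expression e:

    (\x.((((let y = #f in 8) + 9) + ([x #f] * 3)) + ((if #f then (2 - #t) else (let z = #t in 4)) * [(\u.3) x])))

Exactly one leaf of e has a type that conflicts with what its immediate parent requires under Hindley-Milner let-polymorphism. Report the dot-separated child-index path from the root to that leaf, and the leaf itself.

Trace:
let y : Bool
  unify Int ~ Int
  unify Int ~ Int
  unify Int ~ Int
x : a
  unify a ~ Bool -> b
_ _ : b
  unify b ~ Int
  unify Int ~ Int
  unify Int ~ Int
  unify Int ~ Int
  unify Bool ~ Bool
  unify Int ~ Int
  unify Bool ~ Int
  FAIL: mismatch Bool ~ Int

Answer: 0.1.0.1.1 : true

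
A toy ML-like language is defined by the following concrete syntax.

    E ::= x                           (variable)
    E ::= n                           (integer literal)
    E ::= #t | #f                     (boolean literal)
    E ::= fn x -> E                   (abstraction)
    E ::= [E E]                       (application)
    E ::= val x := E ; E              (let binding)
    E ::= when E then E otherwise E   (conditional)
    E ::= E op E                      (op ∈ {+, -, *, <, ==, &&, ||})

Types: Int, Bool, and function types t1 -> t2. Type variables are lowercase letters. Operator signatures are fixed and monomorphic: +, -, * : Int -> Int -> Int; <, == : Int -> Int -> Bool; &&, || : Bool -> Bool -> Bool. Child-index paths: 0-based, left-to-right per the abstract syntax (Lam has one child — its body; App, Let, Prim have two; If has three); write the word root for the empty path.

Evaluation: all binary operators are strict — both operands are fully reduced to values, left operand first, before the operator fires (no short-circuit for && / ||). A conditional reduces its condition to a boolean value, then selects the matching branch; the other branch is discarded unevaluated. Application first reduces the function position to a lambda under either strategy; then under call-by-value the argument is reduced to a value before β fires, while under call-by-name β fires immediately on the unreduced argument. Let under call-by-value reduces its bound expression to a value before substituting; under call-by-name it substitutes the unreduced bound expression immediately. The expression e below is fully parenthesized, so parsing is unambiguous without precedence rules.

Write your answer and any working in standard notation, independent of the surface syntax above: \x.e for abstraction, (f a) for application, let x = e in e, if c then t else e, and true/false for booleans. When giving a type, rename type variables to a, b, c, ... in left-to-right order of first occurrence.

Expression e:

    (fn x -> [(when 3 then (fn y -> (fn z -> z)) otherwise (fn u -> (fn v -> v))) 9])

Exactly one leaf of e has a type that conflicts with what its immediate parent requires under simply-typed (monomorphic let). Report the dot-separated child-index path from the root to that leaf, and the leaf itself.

Answer: 0.0.0 : 3

Derivation:
  unify Int ~ Bool
  FAIL: mismatch Int ~ Bool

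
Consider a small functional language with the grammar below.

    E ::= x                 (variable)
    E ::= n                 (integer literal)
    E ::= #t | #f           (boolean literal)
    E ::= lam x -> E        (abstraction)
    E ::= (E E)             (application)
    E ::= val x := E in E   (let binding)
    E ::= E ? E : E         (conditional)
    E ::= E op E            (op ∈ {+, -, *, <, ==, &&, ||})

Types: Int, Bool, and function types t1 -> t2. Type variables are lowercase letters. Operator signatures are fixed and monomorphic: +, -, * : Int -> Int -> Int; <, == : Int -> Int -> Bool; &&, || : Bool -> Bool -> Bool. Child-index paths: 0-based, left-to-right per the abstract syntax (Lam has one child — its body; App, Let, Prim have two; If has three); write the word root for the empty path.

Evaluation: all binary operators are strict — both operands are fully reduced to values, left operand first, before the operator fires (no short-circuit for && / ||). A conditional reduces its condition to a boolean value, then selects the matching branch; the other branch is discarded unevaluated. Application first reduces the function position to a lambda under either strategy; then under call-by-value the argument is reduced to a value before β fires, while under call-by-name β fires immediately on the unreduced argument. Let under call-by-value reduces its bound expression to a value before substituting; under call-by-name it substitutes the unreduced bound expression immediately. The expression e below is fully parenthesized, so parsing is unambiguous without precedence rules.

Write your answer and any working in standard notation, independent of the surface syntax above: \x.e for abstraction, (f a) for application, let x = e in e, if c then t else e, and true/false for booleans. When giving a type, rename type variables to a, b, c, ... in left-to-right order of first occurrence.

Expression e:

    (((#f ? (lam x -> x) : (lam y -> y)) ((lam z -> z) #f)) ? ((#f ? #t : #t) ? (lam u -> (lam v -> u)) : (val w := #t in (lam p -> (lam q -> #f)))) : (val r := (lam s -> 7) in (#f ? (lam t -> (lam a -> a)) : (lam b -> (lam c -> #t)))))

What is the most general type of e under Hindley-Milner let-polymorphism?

Answer: Bool -> Bool -> Bool

Working:
  unify Bool ~ Bool
x : a
\x._ : a -> a
y : b
\y._ : b -> b
  unify a -> a ~ b -> b
  unify a ~ b
  unify b ~ b
z : c
\z._ : c -> c
  unify c -> c ~ Bool -> d
  unify c ~ Bool
  unify Bool ~ d
_ _ : Bool
  unify b -> b ~ Bool -> e
  unify b ~ Bool
  unify Bool ~ e
_ _ : Bool
  unify Bool ~ Bool
  unify Bool ~ Bool
  unify Bool ~ Bool
  unify Bool ~ Bool
u : f
\v._ : g -> f
\u._ : f -> g -> f
let w : Bool
\q._ : i -> Bool
\p._ : h -> i -> Bool
  unify f -> g -> f ~ h -> i -> Bool
  unify f ~ h
  unify g -> h ~ i -> Bool
  unify g ~ i
  unify h ~ Bool
\s._ : j -> Int
let r : forall. j -> Int
  unify Bool ~ Bool
a : l
\a._ : l -> l
\t._ : k -> l -> l
\c._ : n -> Bool
\b._ : m -> n -> Bool
  unify k -> l -> l ~ m -> n -> Bool
  unify k ~ m
  unify l -> l ~ n -> Bool
  unify l ~ n
  unify n ~ Bool
  unify Bool -> i -> Bool ~ m -> Bool -> Bool
  unify Bool ~ m
  unify i -> Bool ~ Bool -> Bool
  unify i ~ Bool
  unify Bool ~ Bool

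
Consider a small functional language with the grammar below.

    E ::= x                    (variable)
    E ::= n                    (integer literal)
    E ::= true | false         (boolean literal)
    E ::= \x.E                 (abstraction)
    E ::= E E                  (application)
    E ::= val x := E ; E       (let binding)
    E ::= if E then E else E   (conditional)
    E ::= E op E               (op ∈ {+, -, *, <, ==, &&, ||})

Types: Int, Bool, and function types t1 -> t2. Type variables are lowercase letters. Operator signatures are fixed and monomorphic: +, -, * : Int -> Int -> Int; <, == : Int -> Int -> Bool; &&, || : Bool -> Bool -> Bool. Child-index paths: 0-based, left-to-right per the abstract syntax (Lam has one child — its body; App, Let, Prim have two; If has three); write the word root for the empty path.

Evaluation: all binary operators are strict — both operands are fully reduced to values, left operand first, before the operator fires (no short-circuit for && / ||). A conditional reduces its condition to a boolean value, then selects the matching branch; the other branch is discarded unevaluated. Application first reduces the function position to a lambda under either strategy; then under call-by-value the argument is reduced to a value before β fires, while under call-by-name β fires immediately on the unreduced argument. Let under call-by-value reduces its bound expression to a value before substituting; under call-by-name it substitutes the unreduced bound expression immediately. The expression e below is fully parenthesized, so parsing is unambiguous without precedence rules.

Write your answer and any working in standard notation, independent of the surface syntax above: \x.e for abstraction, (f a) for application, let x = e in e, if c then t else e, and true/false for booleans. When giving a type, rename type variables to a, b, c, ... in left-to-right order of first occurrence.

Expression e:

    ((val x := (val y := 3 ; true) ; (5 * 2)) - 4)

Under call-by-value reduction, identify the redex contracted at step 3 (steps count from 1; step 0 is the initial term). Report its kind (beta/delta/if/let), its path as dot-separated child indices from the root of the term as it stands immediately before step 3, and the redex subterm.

Derivation:
step 0: ((let x = (let y = 3 in true) in (5 * 2)) - 4)
step 1: [let@0.0] ((let x = true in (5 * 2)) - 4)
step 2: [let@0] ((5 * 2) - 4)
step 3: [delta@0] (10 - 4)

Answer: delta at 0 : (5 * 2)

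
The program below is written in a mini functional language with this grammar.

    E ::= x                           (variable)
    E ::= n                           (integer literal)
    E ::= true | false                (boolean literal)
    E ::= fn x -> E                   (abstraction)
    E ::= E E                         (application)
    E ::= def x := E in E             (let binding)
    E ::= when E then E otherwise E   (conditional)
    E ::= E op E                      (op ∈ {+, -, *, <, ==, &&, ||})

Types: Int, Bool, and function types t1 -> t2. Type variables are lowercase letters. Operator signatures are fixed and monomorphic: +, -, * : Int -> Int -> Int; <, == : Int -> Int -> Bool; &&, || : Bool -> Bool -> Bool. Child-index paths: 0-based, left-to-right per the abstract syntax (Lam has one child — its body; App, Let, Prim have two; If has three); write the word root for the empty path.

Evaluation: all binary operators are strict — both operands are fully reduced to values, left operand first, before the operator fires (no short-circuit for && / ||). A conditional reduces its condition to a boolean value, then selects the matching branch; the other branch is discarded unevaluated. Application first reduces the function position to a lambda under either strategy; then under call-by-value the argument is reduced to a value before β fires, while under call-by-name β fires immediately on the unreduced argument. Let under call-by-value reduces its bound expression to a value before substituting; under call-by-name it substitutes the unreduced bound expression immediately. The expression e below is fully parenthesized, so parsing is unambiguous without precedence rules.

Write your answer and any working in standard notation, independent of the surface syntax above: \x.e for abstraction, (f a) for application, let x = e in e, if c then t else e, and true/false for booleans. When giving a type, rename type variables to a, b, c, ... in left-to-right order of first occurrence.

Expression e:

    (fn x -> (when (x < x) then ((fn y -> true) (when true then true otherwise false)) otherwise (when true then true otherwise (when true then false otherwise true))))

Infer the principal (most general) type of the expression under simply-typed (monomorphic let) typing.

Derivation:
x : a
  unify a ~ Int
x : Int
  unify Int ~ Int
  unify Bool ~ Bool
\y._ : b -> Bool
  unify Bool ~ Bool
  unify Bool ~ Bool
  unify b -> Bool ~ Bool -> c
  unify b ~ Bool
  unify Bool ~ c
_ _ : Bool
  unify Bool ~ Bool
  unify Bool ~ Bool
  unify Bool ~ Bool
  unify Bool ~ Bool
  unify Bool ~ Bool
\x._ : Int -> Bool

Answer: Int -> Bool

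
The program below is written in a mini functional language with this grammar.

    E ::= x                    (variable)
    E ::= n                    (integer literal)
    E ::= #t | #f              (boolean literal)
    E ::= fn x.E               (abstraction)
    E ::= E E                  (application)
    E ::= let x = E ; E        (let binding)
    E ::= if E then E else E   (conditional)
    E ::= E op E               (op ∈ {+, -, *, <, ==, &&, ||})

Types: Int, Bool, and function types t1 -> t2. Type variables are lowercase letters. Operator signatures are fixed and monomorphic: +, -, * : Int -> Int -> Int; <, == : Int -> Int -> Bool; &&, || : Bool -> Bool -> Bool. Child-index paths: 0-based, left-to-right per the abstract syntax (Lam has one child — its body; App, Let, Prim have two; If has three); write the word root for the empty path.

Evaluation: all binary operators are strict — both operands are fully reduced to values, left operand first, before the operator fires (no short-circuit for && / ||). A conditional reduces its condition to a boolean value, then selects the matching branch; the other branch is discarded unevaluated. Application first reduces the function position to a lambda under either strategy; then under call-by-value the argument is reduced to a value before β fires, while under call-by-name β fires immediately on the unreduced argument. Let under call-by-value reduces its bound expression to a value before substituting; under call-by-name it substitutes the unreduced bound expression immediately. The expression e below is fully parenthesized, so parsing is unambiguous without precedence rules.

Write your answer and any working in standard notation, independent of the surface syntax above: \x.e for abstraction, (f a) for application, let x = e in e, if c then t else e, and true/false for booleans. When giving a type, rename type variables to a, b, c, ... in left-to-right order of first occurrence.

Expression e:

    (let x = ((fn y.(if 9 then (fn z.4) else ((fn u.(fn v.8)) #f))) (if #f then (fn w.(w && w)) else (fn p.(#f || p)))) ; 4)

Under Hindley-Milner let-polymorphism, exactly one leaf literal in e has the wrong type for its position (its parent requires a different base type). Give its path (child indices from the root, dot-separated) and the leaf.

Answer: 0.0.0.0 : 9

Trace:
  unify Int ~ Bool
  FAIL: mismatch Int ~ Bool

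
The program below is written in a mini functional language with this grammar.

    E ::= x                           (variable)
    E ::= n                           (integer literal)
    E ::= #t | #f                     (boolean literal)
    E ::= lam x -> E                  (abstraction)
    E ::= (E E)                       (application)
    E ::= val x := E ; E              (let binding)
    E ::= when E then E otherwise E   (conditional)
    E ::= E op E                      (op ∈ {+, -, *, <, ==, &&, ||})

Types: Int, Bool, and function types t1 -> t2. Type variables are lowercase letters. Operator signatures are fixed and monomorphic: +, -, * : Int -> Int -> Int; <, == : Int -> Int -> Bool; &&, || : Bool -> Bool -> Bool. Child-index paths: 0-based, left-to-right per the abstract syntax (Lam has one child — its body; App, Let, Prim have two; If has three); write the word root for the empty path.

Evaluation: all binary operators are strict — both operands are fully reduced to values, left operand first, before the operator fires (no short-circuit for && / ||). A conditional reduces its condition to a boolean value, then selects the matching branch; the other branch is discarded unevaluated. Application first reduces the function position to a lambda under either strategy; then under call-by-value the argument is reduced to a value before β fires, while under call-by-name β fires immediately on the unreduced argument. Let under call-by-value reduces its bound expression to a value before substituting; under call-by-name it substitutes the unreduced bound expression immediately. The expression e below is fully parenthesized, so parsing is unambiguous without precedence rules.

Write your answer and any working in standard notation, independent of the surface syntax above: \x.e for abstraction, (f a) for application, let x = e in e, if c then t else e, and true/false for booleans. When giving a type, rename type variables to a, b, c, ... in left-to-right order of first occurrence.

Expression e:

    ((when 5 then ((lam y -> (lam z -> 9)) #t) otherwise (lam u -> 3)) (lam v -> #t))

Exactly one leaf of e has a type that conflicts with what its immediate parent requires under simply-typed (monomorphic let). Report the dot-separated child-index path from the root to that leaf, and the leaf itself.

Working:
  unify Int ~ Bool
  FAIL: mismatch Int ~ Bool

Answer: 0.0 : 5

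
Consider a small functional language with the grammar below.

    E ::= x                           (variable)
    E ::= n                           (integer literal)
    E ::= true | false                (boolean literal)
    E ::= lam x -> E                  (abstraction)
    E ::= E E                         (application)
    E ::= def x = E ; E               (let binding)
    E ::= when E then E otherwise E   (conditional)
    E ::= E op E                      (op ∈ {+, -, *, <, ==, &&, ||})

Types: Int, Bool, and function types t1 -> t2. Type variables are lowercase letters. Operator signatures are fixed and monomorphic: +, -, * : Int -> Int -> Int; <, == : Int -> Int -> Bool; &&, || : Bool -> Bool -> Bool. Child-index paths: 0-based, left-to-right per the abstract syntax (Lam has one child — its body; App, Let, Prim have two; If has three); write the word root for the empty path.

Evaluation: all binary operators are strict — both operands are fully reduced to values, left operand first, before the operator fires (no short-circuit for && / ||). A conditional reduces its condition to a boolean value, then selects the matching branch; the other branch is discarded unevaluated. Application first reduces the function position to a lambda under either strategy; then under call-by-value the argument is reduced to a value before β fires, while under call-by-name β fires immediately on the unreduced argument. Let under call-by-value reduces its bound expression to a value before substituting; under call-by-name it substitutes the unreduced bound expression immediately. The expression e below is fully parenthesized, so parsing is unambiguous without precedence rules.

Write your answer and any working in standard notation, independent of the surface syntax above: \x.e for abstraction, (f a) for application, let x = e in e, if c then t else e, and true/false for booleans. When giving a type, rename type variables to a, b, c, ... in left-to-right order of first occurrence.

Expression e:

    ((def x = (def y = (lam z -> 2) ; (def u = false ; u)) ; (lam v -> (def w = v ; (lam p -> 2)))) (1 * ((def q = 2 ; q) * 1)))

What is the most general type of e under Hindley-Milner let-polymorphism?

Derivation:
\z._ : a -> Int
let y : forall. a -> Int
let u : Bool
u : Bool
let x : Bool
v : b
let w : b
\p._ : c -> Int
\v._ : b -> c -> Int
  unify Int ~ Int
let q : Int
q : Int
  unify Int ~ Int
  unify Int ~ Int
  unify Int ~ Int
  unify b -> c -> Int ~ Int -> d
  unify b ~ Int
  unify c -> Int ~ d
_ _ : c -> Int

Answer: a -> Int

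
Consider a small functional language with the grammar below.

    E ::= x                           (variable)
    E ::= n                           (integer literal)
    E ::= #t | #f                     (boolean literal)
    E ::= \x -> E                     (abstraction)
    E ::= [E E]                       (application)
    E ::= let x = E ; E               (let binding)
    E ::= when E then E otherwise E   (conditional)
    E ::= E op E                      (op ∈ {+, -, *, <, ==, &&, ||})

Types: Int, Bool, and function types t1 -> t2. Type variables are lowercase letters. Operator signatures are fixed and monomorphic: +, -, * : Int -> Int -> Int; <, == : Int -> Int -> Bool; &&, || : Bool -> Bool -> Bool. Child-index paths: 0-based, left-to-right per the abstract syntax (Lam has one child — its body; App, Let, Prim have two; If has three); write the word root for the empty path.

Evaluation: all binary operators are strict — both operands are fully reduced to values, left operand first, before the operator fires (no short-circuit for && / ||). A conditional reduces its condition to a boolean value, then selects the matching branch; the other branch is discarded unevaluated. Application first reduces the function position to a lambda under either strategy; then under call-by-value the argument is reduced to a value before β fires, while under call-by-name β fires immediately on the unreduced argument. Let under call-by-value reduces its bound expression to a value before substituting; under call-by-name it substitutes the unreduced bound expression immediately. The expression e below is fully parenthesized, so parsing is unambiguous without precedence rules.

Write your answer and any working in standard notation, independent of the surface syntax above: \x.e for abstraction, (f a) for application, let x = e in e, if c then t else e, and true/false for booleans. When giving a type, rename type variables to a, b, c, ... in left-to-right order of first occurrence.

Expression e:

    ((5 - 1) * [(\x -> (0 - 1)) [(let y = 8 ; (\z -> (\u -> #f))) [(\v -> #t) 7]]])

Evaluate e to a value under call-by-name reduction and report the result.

Answer: -4

Working:
step 0: ((5 - 1) * ((\x.(0 - 1)) ((let y = 8 in (\z.(\u.false))) ((\v.true) 7))))
step 1: [delta@0] (4 * ((\x.(0 - 1)) ((let y = 8 in (\z.(\u.false))) ((\v.true) 7))))
step 2: [beta@1] (4 * (0 - 1))
step 3: [delta@1] (4 * -1)
step 4: [delta@root] -4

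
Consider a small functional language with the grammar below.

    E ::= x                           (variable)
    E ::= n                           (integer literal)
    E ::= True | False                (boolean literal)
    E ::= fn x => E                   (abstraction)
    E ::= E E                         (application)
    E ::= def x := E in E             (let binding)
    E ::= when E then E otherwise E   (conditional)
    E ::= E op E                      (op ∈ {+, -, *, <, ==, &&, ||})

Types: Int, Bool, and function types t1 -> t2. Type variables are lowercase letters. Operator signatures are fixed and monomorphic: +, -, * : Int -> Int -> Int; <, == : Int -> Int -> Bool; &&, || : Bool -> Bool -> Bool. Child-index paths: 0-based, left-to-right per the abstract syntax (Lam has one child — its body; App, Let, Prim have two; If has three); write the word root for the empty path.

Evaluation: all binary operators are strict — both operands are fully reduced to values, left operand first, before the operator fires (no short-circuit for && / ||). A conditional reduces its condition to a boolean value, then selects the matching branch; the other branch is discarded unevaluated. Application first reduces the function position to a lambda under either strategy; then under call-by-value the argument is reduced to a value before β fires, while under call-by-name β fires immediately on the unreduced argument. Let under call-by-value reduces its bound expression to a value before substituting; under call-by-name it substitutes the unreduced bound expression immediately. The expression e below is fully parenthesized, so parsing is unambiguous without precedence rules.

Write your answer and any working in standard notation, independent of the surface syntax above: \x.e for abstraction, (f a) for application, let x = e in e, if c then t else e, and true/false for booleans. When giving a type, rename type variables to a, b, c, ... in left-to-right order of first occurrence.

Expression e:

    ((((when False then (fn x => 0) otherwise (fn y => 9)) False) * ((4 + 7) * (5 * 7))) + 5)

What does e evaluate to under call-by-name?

Trace:
step 0: ((((if false then (\x.0) else (\y.9)) false) * ((4 + 7) * (5 * 7))) + 5)
step 1: [if@0.0.0] ((((\y.9) false) * ((4 + 7) * (5 * 7))) + 5)
step 2: [beta@0.0] ((9 * ((4 + 7) * (5 * 7))) + 5)
step 3: [delta@0.1.0] ((9 * (11 * (5 * 7))) + 5)
step 4: [delta@0.1.1] ((9 * (11 * 35)) + 5)
step 5: [delta@0.1] ((9 * 385) + 5)
step 6: [delta@0] (3465 + 5)
step 7: [delta@root] 3470

Answer: 3470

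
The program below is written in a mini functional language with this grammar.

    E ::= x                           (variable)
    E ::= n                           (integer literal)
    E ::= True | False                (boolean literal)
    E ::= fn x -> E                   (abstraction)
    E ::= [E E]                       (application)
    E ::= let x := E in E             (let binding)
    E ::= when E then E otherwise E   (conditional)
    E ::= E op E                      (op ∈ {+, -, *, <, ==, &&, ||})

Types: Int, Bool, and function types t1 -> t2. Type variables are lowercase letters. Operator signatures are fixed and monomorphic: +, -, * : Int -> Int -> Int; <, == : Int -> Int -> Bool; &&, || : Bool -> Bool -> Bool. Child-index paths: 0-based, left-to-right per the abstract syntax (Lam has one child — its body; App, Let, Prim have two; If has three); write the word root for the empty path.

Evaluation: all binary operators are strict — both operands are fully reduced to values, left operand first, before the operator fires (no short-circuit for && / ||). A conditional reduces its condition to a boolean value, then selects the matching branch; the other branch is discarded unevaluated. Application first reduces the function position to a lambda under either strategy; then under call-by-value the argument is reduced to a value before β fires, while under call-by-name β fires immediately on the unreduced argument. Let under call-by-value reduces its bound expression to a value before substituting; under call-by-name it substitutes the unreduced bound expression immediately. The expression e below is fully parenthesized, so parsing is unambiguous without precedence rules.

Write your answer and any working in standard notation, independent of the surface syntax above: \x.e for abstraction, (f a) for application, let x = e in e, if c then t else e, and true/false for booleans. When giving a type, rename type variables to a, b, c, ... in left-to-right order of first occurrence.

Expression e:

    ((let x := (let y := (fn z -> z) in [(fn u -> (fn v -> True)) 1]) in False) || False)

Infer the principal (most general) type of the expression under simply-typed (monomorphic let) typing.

Trace:
z : a
\z._ : a -> a
let y : a -> a
\v._ : c -> Bool
\u._ : b -> c -> Bool
  unify b -> c -> Bool ~ Int -> d
  unify b ~ Int
  unify c -> Bool ~ d
_ _ : c -> Bool
let x : c -> Bool
  unify Bool ~ Bool
  unify Bool ~ Bool

Answer: Bool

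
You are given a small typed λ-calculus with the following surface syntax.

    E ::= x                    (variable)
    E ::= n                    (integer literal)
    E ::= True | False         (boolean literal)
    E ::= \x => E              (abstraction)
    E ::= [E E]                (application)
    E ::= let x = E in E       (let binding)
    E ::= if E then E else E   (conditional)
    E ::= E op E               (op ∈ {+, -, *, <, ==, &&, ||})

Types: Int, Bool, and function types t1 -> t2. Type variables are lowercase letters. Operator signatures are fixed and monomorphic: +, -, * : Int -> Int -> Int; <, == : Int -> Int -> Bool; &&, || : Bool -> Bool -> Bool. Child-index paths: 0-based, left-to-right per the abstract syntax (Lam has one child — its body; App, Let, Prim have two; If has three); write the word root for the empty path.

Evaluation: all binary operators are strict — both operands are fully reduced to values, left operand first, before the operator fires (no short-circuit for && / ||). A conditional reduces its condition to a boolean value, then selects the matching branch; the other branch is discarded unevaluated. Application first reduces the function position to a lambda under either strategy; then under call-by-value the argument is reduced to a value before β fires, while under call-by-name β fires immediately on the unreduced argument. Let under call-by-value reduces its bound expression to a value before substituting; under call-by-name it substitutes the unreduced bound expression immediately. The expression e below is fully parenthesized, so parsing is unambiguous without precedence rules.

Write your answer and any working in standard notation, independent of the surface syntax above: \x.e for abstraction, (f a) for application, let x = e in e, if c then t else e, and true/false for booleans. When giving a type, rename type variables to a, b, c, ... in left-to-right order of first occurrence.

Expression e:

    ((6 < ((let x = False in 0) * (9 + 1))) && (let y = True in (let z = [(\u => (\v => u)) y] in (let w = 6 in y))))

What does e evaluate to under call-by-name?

Working:
step 0: ((6 < ((let x = false in 0) * (9 + 1))) && (let y = true in (let z = ((\u.(\v.u)) y) in (let w = 6 in y))))
step 1: [let@0.1.0] ((6 < (0 * (9 + 1))) && (let y = true in (let z = ((\u.(\v.u)) y) in (let w = 6 in y))))
step 2: [delta@0.1.1] ((6 < (0 * 10)) && (let y = true in (let z = ((\u.(\v.u)) y) in (let w = 6 in y))))
step 3: [delta@0.1] ((6 < 0) && (let y = true in (let z = ((\u.(\v.u)) y) in (let w = 6 in y))))
step 4: [delta@0] (false && (let y = true in (let z = ((\u.(\v.u)) y) in (let w = 6 in y))))
step 5: [let@1] (false && (let z = ((\u.(\v.u)) true) in (let w = 6 in true)))
step 6: [let@1] (false && (let w = 6 in true))
step 7: [let@1] (false && true)
step 8: [delta@root] false

Answer: false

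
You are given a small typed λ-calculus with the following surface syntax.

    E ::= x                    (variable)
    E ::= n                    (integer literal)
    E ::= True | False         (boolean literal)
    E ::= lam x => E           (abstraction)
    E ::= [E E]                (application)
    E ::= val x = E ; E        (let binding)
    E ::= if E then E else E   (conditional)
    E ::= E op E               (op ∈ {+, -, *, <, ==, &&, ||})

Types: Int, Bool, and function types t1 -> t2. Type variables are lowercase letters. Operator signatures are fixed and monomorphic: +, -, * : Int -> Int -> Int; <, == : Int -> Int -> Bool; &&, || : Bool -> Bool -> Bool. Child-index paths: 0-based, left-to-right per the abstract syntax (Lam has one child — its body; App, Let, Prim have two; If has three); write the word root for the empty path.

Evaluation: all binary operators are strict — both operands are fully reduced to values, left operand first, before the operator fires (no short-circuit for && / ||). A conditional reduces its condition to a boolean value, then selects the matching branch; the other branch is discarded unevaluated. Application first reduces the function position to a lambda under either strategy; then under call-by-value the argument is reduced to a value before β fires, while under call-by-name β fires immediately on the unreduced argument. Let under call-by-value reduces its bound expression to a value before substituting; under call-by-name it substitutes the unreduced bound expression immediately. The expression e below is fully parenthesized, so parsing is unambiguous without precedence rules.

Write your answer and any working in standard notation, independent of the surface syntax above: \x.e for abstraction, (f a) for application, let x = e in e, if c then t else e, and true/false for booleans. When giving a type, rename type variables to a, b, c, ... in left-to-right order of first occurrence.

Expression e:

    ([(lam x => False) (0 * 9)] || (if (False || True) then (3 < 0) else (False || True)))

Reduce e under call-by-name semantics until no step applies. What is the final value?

Working:
step 0: (((\x.false) (0 * 9)) || (if (false || true) then (3 < 0) else (false || true)))
step 1: [beta@0] (false || (if (false || true) then (3 < 0) else (false || true)))
step 2: [delta@1.0] (false || (if true then (3 < 0) else (false || true)))
step 3: [if@1] (false || (3 < 0))
step 4: [delta@1] (false || false)
step 5: [delta@root] false

Answer: false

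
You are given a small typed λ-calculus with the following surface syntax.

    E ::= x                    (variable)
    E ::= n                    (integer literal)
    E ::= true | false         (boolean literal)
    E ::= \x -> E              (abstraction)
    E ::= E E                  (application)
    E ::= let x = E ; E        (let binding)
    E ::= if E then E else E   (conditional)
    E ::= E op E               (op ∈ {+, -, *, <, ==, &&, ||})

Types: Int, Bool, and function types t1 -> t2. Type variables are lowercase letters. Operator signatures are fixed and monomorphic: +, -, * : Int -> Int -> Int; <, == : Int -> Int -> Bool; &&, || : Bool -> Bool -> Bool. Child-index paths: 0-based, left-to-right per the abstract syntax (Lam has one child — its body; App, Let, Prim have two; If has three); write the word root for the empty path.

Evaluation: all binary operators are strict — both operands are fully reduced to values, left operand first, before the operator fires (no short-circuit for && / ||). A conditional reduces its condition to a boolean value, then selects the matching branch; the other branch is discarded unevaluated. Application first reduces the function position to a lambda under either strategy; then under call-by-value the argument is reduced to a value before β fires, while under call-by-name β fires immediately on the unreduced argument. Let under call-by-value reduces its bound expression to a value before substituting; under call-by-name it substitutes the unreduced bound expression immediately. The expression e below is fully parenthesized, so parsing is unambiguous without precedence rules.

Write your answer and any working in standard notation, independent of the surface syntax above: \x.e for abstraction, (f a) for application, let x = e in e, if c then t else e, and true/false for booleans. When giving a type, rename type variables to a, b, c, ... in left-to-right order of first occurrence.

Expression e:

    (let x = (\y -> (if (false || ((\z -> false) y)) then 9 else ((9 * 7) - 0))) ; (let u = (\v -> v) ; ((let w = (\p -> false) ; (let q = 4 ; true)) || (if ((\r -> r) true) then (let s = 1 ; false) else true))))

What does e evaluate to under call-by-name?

Working:
step 0: (let x = (\y.(if (false || ((\z.false) y)) then 9 else ((9 * 7) - 0))) in (let u = (\v.v) in ((let w = (\p.false) in (let q = 4 in true)) || (if ((\r.r) true) then (let s = 1 in false) else true))))
step 1: [let@root] (let u = (\v.v) in ((let w = (\p.false) in (let q = 4 in true)) || (if ((\r.r) true) then (let s = 1 in false) else true)))
step 2: [let@root] ((let w = (\p.false) in (let q = 4 in true)) || (if ((\r.r) true) then (let s = 1 in false) else true))
step 3: [let@0] ((let q = 4 in true) || (if ((\r.r) true) then (let s = 1 in false) else true))
step 4: [let@0] (true || (if ((\r.r) true) then (let s = 1 in false) else true))
step 5: [beta@1.0] (true || (if true then (let s = 1 in false) else true))
step 6: [if@1] (true || (let s = 1 in false))
step 7: [let@1] (true || false)
step 8: [delta@root] true

Answer: true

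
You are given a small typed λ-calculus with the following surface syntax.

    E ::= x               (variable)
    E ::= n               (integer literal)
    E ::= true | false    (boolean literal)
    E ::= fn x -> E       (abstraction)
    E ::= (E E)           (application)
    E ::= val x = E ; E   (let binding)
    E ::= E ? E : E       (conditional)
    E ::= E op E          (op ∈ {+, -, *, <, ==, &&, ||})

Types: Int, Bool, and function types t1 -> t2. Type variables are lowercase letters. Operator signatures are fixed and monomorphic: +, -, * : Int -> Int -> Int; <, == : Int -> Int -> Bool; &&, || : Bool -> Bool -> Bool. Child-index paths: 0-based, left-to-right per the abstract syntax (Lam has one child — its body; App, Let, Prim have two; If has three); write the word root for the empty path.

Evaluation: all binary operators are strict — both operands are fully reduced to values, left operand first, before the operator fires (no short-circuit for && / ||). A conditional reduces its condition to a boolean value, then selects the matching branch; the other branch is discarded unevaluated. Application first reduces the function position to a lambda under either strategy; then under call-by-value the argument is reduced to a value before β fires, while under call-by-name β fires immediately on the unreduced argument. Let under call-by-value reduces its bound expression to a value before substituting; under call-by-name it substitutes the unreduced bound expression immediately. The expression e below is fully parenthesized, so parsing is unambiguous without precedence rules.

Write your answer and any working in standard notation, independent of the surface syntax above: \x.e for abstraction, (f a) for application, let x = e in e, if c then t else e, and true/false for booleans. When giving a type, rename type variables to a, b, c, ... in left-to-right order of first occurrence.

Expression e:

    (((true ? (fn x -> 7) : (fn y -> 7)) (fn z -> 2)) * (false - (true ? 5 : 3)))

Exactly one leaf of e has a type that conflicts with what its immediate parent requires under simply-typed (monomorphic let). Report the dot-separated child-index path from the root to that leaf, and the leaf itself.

Answer: 1.0 : false

Working:
  unify Bool ~ Bool
\x._ : a -> Int
\y._ : b -> Int
  unify a -> Int ~ b -> Int
  unify a ~ b
  unify Int ~ Int
\z._ : c -> Int
  unify b -> Int ~ (c -> Int) -> d
  unify b ~ c -> Int
  unify Int ~ d
_ _ : Int
  unify Int ~ Int
  unify Bool ~ Int
  FAIL: mismatch Bool ~ Int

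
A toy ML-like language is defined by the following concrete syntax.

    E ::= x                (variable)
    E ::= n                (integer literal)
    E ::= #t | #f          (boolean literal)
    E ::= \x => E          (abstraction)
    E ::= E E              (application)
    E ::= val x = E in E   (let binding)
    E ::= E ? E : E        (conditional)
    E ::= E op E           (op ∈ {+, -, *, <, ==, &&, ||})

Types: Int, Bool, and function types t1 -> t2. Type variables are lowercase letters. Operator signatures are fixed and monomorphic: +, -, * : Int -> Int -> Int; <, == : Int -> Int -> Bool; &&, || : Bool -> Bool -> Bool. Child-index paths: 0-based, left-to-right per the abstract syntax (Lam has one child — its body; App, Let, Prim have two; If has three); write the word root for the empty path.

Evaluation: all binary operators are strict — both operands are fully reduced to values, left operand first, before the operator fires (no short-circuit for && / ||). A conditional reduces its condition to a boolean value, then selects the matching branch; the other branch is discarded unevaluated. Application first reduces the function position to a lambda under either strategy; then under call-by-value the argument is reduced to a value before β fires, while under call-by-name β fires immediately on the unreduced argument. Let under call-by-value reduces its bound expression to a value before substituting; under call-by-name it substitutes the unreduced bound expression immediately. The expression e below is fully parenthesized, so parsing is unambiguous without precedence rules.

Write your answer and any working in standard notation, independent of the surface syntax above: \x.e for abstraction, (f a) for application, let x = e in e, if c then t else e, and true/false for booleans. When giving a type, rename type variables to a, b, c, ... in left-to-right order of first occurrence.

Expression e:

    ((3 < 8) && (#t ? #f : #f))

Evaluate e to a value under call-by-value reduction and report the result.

Answer: false

Derivation:
step 0: ((3 < 8) && (if true then false else false))
step 1: [delta@0] (true && (if true then false else false))
step 2: [if@1] (true && false)
step 3: [delta@root] false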